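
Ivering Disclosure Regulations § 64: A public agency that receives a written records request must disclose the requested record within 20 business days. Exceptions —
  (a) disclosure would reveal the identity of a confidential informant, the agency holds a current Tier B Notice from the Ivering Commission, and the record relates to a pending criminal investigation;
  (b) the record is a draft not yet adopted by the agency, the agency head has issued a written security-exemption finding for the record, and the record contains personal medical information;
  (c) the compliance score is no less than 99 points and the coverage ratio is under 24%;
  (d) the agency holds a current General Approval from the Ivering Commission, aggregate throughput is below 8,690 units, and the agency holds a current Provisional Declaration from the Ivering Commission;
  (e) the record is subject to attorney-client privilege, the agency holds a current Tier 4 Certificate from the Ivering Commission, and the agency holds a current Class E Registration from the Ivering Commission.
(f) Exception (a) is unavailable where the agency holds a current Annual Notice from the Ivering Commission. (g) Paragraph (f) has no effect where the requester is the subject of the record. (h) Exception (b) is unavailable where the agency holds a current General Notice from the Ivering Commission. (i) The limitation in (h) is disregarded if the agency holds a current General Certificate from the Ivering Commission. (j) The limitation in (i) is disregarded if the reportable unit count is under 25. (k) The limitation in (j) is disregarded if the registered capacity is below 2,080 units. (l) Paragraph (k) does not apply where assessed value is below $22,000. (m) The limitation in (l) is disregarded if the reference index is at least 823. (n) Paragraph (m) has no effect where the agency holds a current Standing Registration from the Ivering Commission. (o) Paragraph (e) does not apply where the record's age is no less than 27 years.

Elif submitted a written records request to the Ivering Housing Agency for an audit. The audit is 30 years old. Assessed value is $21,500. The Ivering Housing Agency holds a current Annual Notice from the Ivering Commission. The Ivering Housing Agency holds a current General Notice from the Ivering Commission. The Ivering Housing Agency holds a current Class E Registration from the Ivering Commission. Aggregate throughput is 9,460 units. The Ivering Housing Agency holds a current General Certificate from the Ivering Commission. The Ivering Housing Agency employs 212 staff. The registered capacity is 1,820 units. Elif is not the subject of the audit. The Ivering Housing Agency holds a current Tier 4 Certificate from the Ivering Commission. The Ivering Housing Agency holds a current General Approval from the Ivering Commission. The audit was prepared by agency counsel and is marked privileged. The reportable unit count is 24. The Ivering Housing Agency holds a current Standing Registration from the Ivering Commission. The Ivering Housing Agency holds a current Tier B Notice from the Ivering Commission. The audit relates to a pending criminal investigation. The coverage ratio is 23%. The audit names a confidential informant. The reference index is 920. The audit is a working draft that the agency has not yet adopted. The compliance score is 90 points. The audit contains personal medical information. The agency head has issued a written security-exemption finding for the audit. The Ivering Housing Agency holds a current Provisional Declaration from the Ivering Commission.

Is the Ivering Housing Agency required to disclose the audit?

Exception (a): the audit names a confidential informant; a current Tier B Notice is held; the audit relates to a pending investigation — every condition holds. However, paragraphs (f)–(g) must be considered: (f) operates — a current Annual Notice is held. (g), which would lift (f), does not operate here — Elif is not the subject of the audit. So (a) is unavailable.
Exception (b) is satisfied on its face — the audit is an unadopted draft; a written security-exemption finding has been issued; the audit contains personal medical information. But applying paragraphs (h)–(n): (h) operates — a current General Notice is held. (i) applies (a current General Certificate is held), but yields to (j): (j) is triggered — the reportable unit count is 24, under the 25 limit. (k) would limit (j) — the registered capacity is 1,820 units, below the 2,080 units limit — but (l) sets (k) aside: (l) operates against (k): assessed value is $21,500, below the $22,000 limit. (m) would limit (l) — the reference index is 920, meeting the 823 threshold — but (n) sets (m) aside: (n) is engaged — a current Standing Registration is held. (b) is therefore removed.
Exception (c) does not apply: the compliance score is 90 points, short of 99 points.
Exception (d) fails — aggregate throughput is 9,460 units, not below 8,690 units.
Exception (e): the audit is privileged; a current Tier 4 Certificate is held; a current Class E Registration is held — every condition holds. Turning to paragraph (o): (o) operates — the record's age is 30 years, meeting the 27 years threshold. So (e) is unavailable.
No exception displaces § 64.

Yes — the Ivering Housing Agency must disclose the audit.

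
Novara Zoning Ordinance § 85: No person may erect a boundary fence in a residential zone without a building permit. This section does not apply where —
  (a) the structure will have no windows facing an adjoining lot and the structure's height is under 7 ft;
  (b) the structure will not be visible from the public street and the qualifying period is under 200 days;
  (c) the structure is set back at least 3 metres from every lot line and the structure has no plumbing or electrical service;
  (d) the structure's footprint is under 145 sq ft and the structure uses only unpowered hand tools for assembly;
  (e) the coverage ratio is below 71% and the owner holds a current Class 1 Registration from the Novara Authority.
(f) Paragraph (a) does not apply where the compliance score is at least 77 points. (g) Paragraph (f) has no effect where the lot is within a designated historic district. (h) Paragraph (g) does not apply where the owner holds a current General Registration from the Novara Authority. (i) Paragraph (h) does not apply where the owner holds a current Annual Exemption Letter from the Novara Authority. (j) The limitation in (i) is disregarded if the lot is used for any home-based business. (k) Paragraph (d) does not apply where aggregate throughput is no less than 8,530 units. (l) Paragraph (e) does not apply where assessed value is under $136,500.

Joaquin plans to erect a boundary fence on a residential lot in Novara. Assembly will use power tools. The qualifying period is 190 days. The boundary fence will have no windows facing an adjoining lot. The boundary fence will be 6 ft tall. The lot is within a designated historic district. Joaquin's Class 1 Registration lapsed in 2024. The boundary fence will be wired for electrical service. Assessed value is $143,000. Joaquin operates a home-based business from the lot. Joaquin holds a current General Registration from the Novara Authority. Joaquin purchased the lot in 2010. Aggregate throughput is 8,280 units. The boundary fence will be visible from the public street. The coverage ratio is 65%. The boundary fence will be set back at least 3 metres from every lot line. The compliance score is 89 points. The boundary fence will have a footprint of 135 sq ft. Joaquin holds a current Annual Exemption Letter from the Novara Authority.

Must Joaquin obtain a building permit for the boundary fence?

Yes — Joaquin must obtain a building permit.

Exception (a) is satisfied on its face — no windows face an adjoining lot; the structure's height is 6 ft, under the 7 ft limit. But applying paragraphs (f)–(j): (f) operates — the compliance score is 89 points, meeting the 77 points threshold. (g) operates (the lot is in a historic district), but yields to (h): (h) is engaged — a current General Registration is held. (i) would limit (h) — a current Annual Exemption Letter is held — but (j) sets (i) aside: (j) applies — a home-based business operates on the lot. So (a) is unavailable.
Exception (b) does not apply: the structure will be visible from the street.
Exception (c) fails — electrical service is planned.
Exception (d) does not apply: assembly uses power tools.
Exception (e) fails — no current Class 1 Registration is held.
Every exception is unavailable, so the rule governs.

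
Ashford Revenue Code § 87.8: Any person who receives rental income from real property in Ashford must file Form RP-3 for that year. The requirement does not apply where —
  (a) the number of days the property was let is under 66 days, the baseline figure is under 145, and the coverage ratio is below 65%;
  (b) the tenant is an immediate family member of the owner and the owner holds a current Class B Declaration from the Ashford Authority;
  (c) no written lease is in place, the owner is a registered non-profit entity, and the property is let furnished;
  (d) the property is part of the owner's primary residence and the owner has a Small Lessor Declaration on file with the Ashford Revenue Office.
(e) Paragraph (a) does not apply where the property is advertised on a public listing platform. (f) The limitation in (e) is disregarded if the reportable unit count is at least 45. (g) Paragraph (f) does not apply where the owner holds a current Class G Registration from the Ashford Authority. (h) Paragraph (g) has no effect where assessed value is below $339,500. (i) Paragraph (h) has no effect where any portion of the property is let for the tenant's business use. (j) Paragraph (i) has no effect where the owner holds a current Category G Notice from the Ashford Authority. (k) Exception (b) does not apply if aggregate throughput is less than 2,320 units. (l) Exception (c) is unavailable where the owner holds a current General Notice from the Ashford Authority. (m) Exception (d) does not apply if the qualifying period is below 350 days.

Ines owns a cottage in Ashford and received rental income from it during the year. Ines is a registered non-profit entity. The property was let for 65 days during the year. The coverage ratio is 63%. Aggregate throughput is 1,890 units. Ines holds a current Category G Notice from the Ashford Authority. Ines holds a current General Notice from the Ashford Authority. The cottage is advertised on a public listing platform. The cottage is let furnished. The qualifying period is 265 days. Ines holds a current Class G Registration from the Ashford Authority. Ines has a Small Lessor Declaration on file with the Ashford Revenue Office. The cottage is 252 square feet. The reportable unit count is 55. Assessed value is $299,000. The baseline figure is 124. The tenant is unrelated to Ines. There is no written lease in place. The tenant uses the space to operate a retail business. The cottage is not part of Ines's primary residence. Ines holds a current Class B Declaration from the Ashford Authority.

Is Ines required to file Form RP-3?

No — exception (a) applies; Ines is not required to file Form RP-3.

Exception (a)'s conditions are all satisfied: the number of days the property was let is 65 days, under the 66 days limit; the baseline figure is 124, under the 145 limit; the coverage ratio is 63%, below the 65% limit. Considering the limiting provisions: (e) would limit (a) — the property is publicly advertised — but (f) sets (e) aside: (f) is engaged — the reportable unit count is 55, meeting the 45 threshold. (g) would limit (f) — a current Class G Registration is held — but (h) sets (g) aside: (h) operates against (g): assessed value is $299,000, below the $339,500 limit. (i) would limit (h) — the space is let for business use — but (j) sets (i) aside: (j) applies — a current Category G Notice is held. So (a) applies.
Exception (b) does not apply: the tenant is unrelated to the owner.
All of (c)'s requirements are met (there is no written lease; Ines is a registered non-profit; the property is let furnished). However, paragraph (l) must be considered: (l) operates against (c): a current General Notice is held. So (c) is unavailable.
Exception (d) does not apply: the cottage is not part of the primary residence.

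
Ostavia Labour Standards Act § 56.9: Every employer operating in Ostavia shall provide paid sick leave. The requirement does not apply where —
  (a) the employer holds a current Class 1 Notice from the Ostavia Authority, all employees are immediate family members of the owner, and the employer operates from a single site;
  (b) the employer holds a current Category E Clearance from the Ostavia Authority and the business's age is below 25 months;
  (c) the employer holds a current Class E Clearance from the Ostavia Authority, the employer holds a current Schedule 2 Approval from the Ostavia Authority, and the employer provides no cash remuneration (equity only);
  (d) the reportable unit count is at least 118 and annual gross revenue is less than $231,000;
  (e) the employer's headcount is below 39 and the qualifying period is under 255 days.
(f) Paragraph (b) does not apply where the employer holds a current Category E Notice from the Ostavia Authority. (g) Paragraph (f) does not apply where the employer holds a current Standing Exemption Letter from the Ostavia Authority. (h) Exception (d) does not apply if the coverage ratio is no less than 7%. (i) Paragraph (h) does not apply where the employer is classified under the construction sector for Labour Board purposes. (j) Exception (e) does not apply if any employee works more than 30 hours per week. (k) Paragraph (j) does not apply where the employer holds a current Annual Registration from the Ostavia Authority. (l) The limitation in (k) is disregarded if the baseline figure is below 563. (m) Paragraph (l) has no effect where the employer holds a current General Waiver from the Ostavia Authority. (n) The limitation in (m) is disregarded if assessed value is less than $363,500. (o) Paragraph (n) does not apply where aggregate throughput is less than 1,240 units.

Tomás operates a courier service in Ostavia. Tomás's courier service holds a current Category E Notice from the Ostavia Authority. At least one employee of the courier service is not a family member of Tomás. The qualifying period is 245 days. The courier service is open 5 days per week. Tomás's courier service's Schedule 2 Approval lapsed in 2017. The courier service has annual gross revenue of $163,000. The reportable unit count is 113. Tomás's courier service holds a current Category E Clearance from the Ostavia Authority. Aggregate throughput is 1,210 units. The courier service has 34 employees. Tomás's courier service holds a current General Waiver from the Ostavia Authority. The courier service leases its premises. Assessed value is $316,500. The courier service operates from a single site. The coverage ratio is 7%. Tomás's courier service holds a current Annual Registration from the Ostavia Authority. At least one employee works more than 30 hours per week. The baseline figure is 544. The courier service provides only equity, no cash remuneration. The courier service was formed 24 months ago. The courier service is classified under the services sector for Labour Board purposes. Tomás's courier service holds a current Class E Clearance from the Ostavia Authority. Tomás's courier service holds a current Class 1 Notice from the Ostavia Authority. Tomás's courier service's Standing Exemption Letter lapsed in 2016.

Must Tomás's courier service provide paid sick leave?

Exception (a) requires that all employees are immediate family members of the owner; but at least one employee is not a family member, so (a) is unavailable.
Exception (b): a current Category E Clearance is held; the business's age is 24 months, below the 25 months limit — every condition holds. But: (f) applies — a current Category E Notice is held. (g) does not operate here (the Standing Exemption Letter is not current), so (f) stands. Exception (b) does not apply.
Exception (c) fails — no current Schedule 2 Approval is held.
Exception (d) does not apply: the reportable unit count is 113, short of 118.
Exception (e): the employer's headcount is 34, below the 39 limit; the qualifying period is 245 days, under the 255 days limit — every condition holds. Applying paragraphs (j)–(o): (j) applies (at least one employee exceeds 30 hours/week), but is itself disapplied by (k): (k) operates against (j): a current Annual Registration is held. (l) is triggered (the baseline figure is 544, below the 563 limit), but is set aside by (m): (m) operates — a current General Waiver is held. (n) would limit (m) — assessed value is $316,500, less than the $363,500 limit — but (o) sets (n) aside: (o) applies — aggregate throughput is 1,210 units, less than the 1,240 units limit. So (e) applies.

No — exception (e) applies; Tomás's courier service is not required to provide paid sick leave.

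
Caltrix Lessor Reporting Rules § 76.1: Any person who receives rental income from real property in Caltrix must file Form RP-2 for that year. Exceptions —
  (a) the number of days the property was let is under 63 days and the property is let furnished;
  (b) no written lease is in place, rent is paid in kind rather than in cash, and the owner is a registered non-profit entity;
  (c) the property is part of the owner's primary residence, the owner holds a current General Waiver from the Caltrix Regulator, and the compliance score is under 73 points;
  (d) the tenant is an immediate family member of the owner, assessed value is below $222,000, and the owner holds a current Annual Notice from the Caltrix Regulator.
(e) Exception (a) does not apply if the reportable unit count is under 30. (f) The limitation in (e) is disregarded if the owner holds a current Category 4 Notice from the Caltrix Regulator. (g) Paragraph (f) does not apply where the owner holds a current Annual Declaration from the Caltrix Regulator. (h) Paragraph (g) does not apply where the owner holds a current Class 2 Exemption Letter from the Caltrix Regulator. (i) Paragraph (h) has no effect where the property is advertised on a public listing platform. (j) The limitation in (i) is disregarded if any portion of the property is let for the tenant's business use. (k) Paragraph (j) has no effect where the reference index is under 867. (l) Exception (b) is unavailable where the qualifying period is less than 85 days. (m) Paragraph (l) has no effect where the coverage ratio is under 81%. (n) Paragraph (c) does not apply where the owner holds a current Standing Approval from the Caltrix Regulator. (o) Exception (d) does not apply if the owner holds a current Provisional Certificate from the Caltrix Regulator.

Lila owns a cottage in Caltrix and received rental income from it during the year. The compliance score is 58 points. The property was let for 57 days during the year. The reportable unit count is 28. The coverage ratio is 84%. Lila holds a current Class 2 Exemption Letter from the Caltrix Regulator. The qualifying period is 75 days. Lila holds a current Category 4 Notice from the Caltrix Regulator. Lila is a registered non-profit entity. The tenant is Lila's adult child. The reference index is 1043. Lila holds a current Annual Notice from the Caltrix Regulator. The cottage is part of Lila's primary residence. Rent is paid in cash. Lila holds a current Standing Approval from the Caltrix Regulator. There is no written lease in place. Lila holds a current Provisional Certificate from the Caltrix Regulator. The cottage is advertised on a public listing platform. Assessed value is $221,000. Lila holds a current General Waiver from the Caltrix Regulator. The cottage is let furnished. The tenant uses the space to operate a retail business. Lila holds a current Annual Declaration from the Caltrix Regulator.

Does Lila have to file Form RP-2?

No — exception (a) applies; Lila is not required to file Form RP-2.

Exception (a) is satisfied on its face — the number of days the property was let is 57 days, under the 63 days limit; the property is let furnished. As to paragraphs (e)–(k): (e) would limit (a) — the reportable unit count is 28, under the 30 limit — but (f) sets (e) aside: (f) operates against (e): a current Category 4 Notice is held. (g) would limit (f) — a current Annual Declaration is held — but (h) sets (g) aside: (h) is engaged — a current Class 2 Exemption Letter is held. (i) applies (the property is publicly advertised), but is itself disapplied by (j): (j) is engaged — the space is let for business use. (k) is not engaged (the reference index is 1,043, not under 867), so (j) stands. So (a) applies.
Exception (b) fails — rent is paid in cash.
Exception (c): the cottage is part of the primary residence; a current General Waiver is held; the compliance score is 58 points, under the 73 points limit — every condition holds. Turning to paragraph (n): (n) applies — a current Standing Approval is held. (c) is therefore removed.
All of (d)'s requirements are met (the tenant is an immediate family member; assessed value is $221,000, below the $222,000 limit; a current Annual Notice is held). Turning to paragraph (o): (o) operates against (d): a current Provisional Certificate is held. Exception (d) does not apply.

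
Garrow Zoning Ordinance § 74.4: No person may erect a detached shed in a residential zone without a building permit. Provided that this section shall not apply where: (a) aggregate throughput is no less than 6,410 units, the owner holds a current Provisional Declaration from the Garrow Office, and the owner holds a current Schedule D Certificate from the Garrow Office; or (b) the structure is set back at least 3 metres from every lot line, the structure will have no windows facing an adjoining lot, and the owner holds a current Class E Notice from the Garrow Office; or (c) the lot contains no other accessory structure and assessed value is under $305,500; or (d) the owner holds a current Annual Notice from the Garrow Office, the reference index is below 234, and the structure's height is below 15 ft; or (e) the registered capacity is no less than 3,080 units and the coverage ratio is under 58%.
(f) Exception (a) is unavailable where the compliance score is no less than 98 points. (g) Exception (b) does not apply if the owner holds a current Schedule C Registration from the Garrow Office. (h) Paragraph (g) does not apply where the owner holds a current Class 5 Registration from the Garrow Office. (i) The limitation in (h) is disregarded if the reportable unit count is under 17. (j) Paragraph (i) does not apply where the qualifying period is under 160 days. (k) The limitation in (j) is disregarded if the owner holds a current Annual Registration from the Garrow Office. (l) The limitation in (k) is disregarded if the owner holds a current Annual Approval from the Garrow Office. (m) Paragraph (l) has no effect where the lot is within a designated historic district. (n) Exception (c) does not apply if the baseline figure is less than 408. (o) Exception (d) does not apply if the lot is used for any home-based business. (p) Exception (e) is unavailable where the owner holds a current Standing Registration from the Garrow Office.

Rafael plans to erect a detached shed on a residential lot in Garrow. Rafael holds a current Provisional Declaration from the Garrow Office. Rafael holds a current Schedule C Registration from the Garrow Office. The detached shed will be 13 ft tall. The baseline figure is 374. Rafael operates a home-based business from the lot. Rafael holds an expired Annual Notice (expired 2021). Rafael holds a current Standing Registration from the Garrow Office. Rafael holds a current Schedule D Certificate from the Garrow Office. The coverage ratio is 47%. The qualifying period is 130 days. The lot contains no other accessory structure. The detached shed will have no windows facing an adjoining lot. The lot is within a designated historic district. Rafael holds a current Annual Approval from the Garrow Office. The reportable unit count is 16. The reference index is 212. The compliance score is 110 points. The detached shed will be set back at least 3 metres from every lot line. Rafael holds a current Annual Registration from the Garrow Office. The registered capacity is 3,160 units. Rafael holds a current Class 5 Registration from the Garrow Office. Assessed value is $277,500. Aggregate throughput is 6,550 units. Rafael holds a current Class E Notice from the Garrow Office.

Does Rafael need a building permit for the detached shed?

All of (a)'s requirements are met (aggregate throughput is 6,550 units, meeting the 6,410 units threshold; a current Provisional Declaration is held; a current Schedule D Certificate is held). But applying paragraph (f): (f) is engaged — the compliance score is 110 points, meeting the 98 points threshold. Exception (a) does not apply.
All of (b)'s requirements are met (the setback is at least 3 m on every side; no windows face an adjoining lot; a current Class E Notice is held). But applying paragraphs (g)–(m): (g) operates against (b): a current Schedule C Registration is held. (h) operates (a current Class 5 Registration is held), but is itself disapplied by (i): (i) operates against (h): the reportable unit count is 16, under the 17 limit. (j) would limit (i) — the qualifying period is 130 days, under the 160 days limit — but (k) sets (j) aside: (k) operates against (j): a current Annual Registration is held. (l) would limit (k) — a current Annual Approval is held — but (m) sets (l) aside: (m) operates against (l): the lot is in a historic district. (b) is therefore removed.
All of (c)'s requirements are met (the lot has no other accessory structure; assessed value is $277,500, under the $305,500 limit). But: (n) is engaged — the baseline figure is 374, less than the 408 limit. Exception (c) does not apply.
Exception (d) does not apply: there is no Annual Notice in force.
Exception (e): the registered capacity is 3,160 units, meeting the 3,080 units threshold; the coverage ratio is 47%, under the 58% limit — every condition holds. Turning to paragraph (p): (p) operates against (e): a current Standing Registration is held. So (e) is unavailable.
Every exception is unavailable, so the rule governs.

Yes — Rafael must obtain a building permit.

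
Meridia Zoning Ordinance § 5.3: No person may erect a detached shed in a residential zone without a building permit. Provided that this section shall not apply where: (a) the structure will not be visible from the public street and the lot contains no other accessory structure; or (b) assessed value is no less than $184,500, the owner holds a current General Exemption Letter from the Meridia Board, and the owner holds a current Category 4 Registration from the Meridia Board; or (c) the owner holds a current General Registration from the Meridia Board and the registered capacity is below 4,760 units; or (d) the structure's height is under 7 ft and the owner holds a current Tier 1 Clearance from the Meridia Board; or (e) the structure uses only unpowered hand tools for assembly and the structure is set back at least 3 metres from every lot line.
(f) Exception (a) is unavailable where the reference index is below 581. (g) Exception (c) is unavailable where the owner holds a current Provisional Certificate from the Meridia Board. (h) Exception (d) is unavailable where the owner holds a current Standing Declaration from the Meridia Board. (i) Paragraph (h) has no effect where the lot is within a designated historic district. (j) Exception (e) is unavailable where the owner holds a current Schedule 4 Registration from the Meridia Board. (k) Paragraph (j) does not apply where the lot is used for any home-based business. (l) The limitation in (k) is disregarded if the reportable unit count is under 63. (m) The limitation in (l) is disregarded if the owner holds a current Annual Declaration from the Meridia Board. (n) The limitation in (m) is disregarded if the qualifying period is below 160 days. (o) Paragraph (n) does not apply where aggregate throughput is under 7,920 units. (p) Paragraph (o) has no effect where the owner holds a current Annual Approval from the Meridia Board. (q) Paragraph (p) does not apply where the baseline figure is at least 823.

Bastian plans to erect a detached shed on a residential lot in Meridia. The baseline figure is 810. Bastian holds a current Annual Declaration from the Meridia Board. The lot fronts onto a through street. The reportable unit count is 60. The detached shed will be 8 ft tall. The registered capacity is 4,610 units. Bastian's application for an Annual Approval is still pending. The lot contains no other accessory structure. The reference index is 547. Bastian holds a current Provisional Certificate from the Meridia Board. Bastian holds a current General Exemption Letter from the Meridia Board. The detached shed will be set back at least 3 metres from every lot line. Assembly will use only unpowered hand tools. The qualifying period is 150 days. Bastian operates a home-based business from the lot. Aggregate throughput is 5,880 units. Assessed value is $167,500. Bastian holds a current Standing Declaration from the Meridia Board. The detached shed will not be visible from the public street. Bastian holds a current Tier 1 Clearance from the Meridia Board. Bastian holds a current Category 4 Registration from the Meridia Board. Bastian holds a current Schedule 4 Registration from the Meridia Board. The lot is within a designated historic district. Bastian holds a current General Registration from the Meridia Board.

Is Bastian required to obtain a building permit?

All of (a)'s requirements are met (the structure will not be visible from the street; the lot has no other accessory structure). But: (f) operates against (a): the reference index is 547, below the 581 limit. (a) is therefore removed.
Exception (b) fails — assessed value is $167,500, short of $184,500.
Exception (c)'s conditions are all satisfied: a current General Registration is held; the registered capacity is 4,610 units, below the 4,760 units limit. Turning to paragraph (g): (g) operates — a current Provisional Certificate is held. Exception (c) does not apply.
Exception (d) fails — the structure's height is 8 ft, not under 7 ft.
All of (e)'s requirements are met (assembly uses only hand tools; the setback is at least 3 m on every side). Under paragraphs (j)–(q): (j) operates (a current Schedule 4 Registration is held), but is displaced by (k): (k) operates against (j): a home-based business operates on the lot. (l) is triggered (the reportable unit count is 60, under the 63 limit), but yields to (m): (m) is triggered — a current Annual Declaration is held. (n) is engaged (the qualifying period is 150 days, below the 160 days limit), but is itself disapplied by (o): (o) is triggered — aggregate throughput is 5,880 units, under the 7,920 units limit. (p), which would lift (o), is inapplicable — no current Annual Approval is held. (e) remains available.

No — exception (e) applies; Bastian does not need a building permit.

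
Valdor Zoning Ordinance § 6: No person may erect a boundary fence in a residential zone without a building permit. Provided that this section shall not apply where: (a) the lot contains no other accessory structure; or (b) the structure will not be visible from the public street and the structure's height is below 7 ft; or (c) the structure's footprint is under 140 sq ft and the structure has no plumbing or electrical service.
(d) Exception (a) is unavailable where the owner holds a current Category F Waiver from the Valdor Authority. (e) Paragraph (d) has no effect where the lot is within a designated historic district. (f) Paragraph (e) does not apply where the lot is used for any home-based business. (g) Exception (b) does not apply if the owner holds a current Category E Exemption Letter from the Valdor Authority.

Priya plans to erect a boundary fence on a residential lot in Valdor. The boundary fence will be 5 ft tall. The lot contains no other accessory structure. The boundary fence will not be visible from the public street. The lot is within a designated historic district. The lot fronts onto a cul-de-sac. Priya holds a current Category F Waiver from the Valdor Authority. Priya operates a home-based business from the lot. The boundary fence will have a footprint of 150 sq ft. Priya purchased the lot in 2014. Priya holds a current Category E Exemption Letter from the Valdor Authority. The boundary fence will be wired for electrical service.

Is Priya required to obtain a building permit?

Exception (a)'s conditions are all satisfied: the lot has no other accessory structure. However, paragraphs (d)–(f) must be considered: (d) is engaged — a current Category F Waiver is held. (e) is engaged (the lot is in a historic district), but is overridden by (f): (f) operates — a home-based business operates on the lot. Exception (a) does not apply.
Exception (b): the structure will not be visible from the street; the structure's height is 5 ft, below the 7 ft limit — every condition holds. Turning to paragraph (g): (g) operates against (b): a current Category E Exemption Letter is held. Exception (b) does not apply.
Exception (c) does not apply: the structure's footprint is 150 sq ft, not under 140 sq ft.
None of the exceptions is available; § 6 applies in full.

Yes — Priya must obtain a building permit.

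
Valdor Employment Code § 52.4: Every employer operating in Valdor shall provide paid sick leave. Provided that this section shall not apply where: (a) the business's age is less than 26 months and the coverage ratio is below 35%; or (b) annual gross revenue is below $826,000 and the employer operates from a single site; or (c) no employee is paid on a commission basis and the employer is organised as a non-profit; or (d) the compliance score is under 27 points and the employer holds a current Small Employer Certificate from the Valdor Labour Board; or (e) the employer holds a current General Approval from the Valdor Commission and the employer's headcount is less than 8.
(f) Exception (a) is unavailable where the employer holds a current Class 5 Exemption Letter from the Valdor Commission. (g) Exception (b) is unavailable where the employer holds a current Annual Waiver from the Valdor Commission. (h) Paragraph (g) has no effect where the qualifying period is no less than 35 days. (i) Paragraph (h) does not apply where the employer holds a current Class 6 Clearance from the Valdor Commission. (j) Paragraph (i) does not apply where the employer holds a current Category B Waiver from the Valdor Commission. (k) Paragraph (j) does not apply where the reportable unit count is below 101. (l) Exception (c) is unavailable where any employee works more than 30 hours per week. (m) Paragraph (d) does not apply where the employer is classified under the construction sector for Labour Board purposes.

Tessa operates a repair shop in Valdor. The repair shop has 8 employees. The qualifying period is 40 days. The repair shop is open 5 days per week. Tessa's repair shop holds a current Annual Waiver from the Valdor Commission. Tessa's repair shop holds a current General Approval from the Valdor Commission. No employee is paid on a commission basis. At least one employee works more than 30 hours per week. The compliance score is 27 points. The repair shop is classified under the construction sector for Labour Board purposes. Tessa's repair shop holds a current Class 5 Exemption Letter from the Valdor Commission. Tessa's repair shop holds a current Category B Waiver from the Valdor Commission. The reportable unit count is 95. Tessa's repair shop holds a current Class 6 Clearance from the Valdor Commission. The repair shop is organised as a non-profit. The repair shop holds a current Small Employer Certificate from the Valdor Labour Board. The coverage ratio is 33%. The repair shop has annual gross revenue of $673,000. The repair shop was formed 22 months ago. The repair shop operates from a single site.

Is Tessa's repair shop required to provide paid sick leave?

Exception (a) is satisfied on its face — the business's age is 22 months, less than the 26 months limit; the coverage ratio is 33%, below the 35% limit. But applying paragraph (f): (f) is triggered — a current Class 5 Exemption Letter is held. So (a) is unavailable.
All of (b)'s requirements are met (annual gross revenue is $673,000, below the $826,000 limit; the employer operates from a single site). Turning to paragraphs (g)–(k): (g) operates — a current Annual Waiver is held. (h) is engaged (the qualifying period is 40 days, meeting the 35 days threshold), but is set aside by (i): (i) operates against (h): a current Class 6 Clearance is held. (j) applies (a current Category B Waiver is held), but is itself disapplied by (k): (k) is triggered — the reportable unit count is 95, below the 101 limit. Exception (b) does not apply.
Exception (c): no employee is paid on commission; the employer is a non-profit — every condition holds. But: (l) operates against (c): at least one employee exceeds 30 hours/week. Exception (c) does not apply.
Exception (d) does not apply: the compliance score is 27 points, not under 27 points.
Exception (e) fails — the employer's headcount is 8, not less than 8.
None of the exceptions is available; § 52.4 applies in full.

Yes — Tessa's repair shop must provide paid sick leave.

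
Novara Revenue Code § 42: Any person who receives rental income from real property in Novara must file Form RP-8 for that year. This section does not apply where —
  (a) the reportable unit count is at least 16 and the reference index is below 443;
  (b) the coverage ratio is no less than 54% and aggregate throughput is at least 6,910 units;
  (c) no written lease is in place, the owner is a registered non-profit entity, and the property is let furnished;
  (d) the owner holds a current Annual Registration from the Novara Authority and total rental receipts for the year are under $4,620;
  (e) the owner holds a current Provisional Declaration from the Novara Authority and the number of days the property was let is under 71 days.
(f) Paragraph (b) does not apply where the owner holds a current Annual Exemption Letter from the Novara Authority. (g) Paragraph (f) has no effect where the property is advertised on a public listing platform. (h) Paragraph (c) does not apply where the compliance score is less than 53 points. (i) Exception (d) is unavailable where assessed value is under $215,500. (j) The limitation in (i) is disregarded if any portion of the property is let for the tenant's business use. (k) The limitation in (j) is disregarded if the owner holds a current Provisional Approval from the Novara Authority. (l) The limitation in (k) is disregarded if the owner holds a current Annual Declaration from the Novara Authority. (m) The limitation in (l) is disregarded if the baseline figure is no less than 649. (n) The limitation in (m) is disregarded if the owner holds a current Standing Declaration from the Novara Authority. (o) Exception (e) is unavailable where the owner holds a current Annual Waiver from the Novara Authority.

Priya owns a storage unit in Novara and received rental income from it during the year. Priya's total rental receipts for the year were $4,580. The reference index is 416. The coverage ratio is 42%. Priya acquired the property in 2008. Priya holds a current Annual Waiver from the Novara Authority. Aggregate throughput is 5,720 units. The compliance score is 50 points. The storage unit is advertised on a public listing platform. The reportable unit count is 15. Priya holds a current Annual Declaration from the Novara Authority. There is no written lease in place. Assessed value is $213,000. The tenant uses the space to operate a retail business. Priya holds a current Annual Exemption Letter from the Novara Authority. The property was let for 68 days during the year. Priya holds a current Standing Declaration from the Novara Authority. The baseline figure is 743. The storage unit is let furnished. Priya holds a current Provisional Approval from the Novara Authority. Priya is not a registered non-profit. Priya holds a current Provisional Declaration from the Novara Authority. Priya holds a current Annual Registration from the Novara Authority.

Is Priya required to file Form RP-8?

No — exception (d) applies; Priya is not required to file Form RP-8.

Exception (a) requires that the reportable unit count is at least 16; but the reportable unit count is 15, short of 16, so (a) is unavailable.
Exception (b) does not apply: the coverage ratio is 42%, short of 54%.
Exception (c) fails — Priya is not a registered non-profit.
Exception (d): a current Annual Registration is held; total rental receipts for the year are $4,580, under the $4,620 limit — every condition holds. As to paragraphs (i)–(n): (i) applies (assessed value is $213,000, under the $215,500 limit), but is displaced by (j): (j) is engaged — the space is let for business use. (k) operates (a current Provisional Approval is held), but is overridden by (l): (l) operates against (k): a current Annual Declaration is held. (m) is triggered (the baseline figure is 743, meeting the 649 threshold), but is itself disapplied by (n): (n) operates against (m): a current Standing Declaration is held. So (d) applies.
Exception (e): a current Provisional Declaration is held; the number of days the property was let is 68 days, under the 71 days limit — every condition holds. Turning to paragraph (o): (o) applies — a current Annual Waiver is held. Exception (e) does not apply.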